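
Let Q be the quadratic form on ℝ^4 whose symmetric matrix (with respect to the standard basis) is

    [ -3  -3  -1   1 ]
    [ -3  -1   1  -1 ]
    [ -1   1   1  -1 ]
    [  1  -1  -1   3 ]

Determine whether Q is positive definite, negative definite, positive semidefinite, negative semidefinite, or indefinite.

indefinite

Row-reducing A symmetrically gives the diagonal entries -3, 2, -2/3, 2.
That gives 2 positive, 2 negative pivots.
Hence Q is indefinite.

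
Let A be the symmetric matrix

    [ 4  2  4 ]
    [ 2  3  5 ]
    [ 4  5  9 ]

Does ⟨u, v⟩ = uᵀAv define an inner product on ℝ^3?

Symmetric row and column elimination reduces A to a congruent diagonal form with pivots 4, 2, 1/2.
Counting signs: 3 positive.
Hence Q is positive definite.
⟨·,·⟩ is an inner product exactly when A is positive definite.

yes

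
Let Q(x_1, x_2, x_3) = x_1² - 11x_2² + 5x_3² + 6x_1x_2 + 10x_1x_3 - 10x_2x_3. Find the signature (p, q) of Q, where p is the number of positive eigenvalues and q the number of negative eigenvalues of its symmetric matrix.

The associated matrix is A = [[1, 3, 5], [3, -11, -5], [5, -5, 5]].
Row-reducing A symmetrically gives the diagonal entries 1, -20, 0.
That gives 1 positive, 1 negative, 1 zero pivots.

(1, 1)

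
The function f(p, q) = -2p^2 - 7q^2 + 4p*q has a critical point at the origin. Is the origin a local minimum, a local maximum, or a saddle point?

local maximum

The Hessian at the origin is H = [[-4, 4], [4, -14]].
det H = -4·-14 − (4)² = 40 > 0 and H[1,1] = -4 < 0, so H is negative definite.
Therefore the origin is a local maximum.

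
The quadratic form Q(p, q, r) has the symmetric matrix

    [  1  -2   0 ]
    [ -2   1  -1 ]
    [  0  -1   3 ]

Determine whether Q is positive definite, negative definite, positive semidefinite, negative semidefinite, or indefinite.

Symmetric row and column elimination reduces A to a congruent diagonal form with pivots 1, -3, 10/3.
Counting signs: 2 positive, 1 negative.
Hence Q is indefinite.

indefinite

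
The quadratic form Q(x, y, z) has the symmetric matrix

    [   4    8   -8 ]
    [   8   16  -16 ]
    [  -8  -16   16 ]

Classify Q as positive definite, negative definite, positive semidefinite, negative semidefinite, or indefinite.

Applying the same elementary operations to the rows and columns of A produces a congruent diagonal matrix with entries 4, 0, 0.
So there are 1 positive, 2 zero pivots.
Hence Q is positive semidefinite.

positive semidefinite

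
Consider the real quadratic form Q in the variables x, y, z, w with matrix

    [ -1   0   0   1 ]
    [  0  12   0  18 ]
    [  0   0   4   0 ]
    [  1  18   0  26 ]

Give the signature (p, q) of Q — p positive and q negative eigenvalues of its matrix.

Row-reducing A symmetrically gives the diagonal entries -1, 12, 4, 0.
So there are 2 positive, 1 negative, 1 zero pivots.

(2, 1)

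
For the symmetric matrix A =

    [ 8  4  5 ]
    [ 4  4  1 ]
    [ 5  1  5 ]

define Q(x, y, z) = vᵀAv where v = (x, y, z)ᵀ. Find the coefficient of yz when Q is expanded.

The coefficient of yz is A[2,3] + A[3,2] = 2·1 = 2.

2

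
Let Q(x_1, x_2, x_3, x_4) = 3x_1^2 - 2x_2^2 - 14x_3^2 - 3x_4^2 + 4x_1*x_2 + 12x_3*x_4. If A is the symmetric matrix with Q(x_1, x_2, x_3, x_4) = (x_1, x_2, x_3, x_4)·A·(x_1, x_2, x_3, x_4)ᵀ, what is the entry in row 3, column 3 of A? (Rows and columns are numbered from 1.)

-14

The coefficient of x_3^2 in Q is -14, and that is exactly A[3,3].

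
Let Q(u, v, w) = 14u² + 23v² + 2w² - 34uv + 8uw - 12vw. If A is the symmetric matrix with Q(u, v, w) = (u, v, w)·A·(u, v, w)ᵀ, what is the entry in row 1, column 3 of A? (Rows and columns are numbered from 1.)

4

The coefficient of u·w in Q is 8. For a symmetric A this equals A[1,3] + A[3,1] = 2·A[1,3].
So A[1,3] = 8/2 = 4.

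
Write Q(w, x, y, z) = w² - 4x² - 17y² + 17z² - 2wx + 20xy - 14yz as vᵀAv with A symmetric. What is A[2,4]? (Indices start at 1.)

The coefficient of x·z in Q is 0. For a symmetric A this equals A[2,4] + A[4,2] = 2·A[2,4].
So A[2,4] = 0/2 = 0.

0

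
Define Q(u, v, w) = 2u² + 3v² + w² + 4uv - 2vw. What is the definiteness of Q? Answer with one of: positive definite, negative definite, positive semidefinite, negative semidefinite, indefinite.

Write A = [[2, 2, 0], [2, 3, -1], [0, -1, 1]].
Row-reducing A symmetrically gives the diagonal entries 2, 1, 0.
So there are 2 positive, 1 zero pivots.
Hence Q is positive semidefinite.

positive semidefinite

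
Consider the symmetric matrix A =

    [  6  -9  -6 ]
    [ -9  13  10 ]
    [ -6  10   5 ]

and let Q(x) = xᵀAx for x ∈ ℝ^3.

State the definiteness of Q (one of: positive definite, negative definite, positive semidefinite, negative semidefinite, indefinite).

indefinite

Row-reducing A symmetrically gives the diagonal entries 6, -1/2, 1.
Counting signs: 2 positive, 1 negative.
Hence Q is indefinite.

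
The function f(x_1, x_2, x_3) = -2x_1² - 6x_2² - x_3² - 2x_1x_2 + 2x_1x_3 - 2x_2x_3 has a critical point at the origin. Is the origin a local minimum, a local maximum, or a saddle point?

local maximum

The Hessian at the origin is H = [[-4, -2, 2], [-2, -12, -2], [2, -2, -2]].
Row-reducing H symmetrically gives the diagonal entries -4, -11, -2/11.
Counting signs: 3 negative.
H is negative definite, so the origin is a strict local maximum.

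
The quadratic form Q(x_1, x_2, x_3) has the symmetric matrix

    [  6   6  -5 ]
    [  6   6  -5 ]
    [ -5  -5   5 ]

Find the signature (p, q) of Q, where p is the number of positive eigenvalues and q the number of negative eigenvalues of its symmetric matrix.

Applying the same elementary operations to the rows and columns of A produces a congruent diagonal matrix with entries 6, 0, 5/6.
Counting signs: 2 positive, 1 zero.

(2, 0)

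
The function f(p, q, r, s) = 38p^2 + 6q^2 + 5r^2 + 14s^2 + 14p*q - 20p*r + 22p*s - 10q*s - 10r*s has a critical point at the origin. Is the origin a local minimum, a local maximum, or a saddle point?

The Hessian at the origin is H = [[76, 14, -20, 22], [14, 12, 0, -10], [-20, 0, 10, -10], [22, -10, -10, 28]].
Applying the same elementary operations to the rows and columns of H produces a congruent diagonal matrix with entries 76, 179/19, 590/179, 10/59.
That gives 4 positive pivots.
H is positive definite, so the origin is a strict local minimum.

local minimum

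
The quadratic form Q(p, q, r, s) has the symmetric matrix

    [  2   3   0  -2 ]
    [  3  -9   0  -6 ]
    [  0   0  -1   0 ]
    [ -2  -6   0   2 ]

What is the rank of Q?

Row-reducing A symmetrically gives the diagonal entries 2, -27/2, -1, 2/3.
That gives 2 positive, 2 negative pivots.
The rank is the number of nonzero pivots: 4.

4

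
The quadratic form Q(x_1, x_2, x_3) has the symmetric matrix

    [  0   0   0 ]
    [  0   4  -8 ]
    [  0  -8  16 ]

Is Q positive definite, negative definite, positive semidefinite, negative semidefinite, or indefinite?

positive semidefinite

Congruent diagonalization of A (simultaneous row and column reduction) yields pivots 0, 4, 0.
That gives 1 positive, 2 zero pivots.
Hence Q is positive semidefinite.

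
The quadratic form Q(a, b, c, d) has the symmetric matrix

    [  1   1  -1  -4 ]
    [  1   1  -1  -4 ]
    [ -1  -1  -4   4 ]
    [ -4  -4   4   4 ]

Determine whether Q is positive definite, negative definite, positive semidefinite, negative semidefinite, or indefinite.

Symmetric row and column elimination reduces A to a congruent diagonal form with pivots 1, 0, -5, -12.
Counting signs: 1 positive, 2 negative, 1 zero.
Hence Q is indefinite.

indefinite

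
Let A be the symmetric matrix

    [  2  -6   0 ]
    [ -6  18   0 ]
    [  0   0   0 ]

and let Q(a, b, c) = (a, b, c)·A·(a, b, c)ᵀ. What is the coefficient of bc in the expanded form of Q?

0

The coefficient of bc is A[2,3] + A[3,2] = 2·0 = 0.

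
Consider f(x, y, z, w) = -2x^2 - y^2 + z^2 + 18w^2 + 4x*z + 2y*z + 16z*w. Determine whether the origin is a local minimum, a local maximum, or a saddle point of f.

saddle point

The Hessian at the origin is H = [[-4, 0, 4, 0], [0, -2, 2, 0], [4, 2, 2, 16], [0, 0, 16, 36]].
Congruent diagonalization of H (simultaneous row and column reduction) yields pivots -4, -2, 8, 4.
So there are 2 positive, 2 negative pivots.
H is indefinite, so the origin is a saddle point.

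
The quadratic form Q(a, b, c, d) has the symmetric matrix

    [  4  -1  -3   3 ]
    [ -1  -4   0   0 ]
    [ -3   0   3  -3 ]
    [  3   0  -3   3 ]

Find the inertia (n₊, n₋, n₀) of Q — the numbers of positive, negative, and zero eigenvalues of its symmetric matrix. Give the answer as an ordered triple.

(2, 1, 1)

Symmetric row and column elimination reduces A to a congruent diagonal form with pivots 4, -17/4, 15/17, 0.
So there are 2 positive, 1 negative, 1 zero pivots.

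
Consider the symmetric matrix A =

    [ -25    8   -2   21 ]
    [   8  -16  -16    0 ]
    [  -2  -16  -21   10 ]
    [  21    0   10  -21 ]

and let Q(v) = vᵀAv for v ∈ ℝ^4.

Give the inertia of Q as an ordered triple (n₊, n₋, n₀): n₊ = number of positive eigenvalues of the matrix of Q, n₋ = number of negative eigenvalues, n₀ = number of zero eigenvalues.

Row-reducing A symmetrically gives the diagonal entries -25, -336/25, -5/21, 0.
Counting signs: 3 negative, 1 zero.

(0, 3, 1)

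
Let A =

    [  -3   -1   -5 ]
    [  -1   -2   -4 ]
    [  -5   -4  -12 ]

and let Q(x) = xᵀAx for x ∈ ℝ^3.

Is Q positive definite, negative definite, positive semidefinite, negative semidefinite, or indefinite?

Leading principal minors: Δ_1 = -3, Δ_2 = 5, Δ_3 = -2.
The signs alternate starting with Δ_1 < 0, so by Sylvester's criterion Q is negative definite.

negative definite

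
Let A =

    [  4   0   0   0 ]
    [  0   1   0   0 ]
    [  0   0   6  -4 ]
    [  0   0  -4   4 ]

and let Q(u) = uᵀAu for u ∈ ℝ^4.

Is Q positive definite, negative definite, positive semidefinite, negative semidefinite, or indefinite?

Leading principal minors: Δ_1 = 4, Δ_2 = 4, Δ_3 = 24, Δ_4 = 32.
All leading principal minors are positive, so by Sylvester's criterion Q is positive definite.

positive definite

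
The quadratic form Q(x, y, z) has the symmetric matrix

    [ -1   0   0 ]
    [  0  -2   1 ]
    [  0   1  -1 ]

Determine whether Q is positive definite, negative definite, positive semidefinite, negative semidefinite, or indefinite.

negative definite

Row-reducing A symmetrically gives the diagonal entries -1, -2, -1/2.
Counting signs: 3 negative.
Hence Q is negative definite.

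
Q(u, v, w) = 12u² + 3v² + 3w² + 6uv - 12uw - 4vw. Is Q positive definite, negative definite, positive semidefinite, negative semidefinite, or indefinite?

indefinite

The symmetric matrix is A = [[12, 3, -6], [3, 3, -2], [-6, -2, 3]].
An LDLᵀ factorisation of A has diagonal entries 12, 9/4, -1/9.
Counting signs: 2 positive, 1 negative.
Hence Q is indefinite.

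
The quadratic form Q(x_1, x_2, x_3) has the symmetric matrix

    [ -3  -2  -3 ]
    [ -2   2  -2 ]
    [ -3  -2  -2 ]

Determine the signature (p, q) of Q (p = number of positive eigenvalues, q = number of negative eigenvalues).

(2, 1)

Row-reducing A symmetrically gives the diagonal entries -3, 10/3, 1.
So there are 2 positive, 1 negative pivots.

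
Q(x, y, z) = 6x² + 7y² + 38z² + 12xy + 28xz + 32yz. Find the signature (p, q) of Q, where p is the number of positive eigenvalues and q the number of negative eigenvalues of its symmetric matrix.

(3, 0)

The symmetric matrix is A = [[6, 6, 14], [6, 7, 16], [14, 16, 38]].
Congruent diagonalization of A (simultaneous row and column reduction) yields pivots 6, 1, 4/3.
Counting signs: 3 positive.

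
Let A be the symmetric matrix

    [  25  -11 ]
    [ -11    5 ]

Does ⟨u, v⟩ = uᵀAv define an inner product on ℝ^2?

Row-reducing A symmetrically gives the diagonal entries 25, 4/25.
So there are 2 positive pivots.
Hence Q is positive definite.
⟨·,·⟩ is an inner product exactly when A is positive definite.

yes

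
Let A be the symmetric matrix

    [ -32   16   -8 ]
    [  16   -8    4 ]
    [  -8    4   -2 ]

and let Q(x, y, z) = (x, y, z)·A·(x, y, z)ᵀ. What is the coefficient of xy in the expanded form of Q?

32

The coefficient of xy is A[1,2] + A[2,1] = 2·16 = 32.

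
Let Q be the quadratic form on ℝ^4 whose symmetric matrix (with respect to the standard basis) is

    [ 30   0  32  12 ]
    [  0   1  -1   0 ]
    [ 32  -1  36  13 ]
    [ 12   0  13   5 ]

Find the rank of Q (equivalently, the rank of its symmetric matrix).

Applying the same elementary operations to the rows and columns of A produces a congruent diagonal matrix with entries 30, 1, 13/15, 2/13.
Counting signs: 4 positive.
The rank is the number of nonzero pivots: 4.

4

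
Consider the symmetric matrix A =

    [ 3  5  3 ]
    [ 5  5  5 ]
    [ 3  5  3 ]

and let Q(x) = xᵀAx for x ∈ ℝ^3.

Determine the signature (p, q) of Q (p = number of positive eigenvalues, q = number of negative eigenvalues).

(1, 1)

Symmetric row and column elimination reduces A to a congruent diagonal form with pivots 3, -10/3, 0.
That gives 1 positive, 1 negative, 1 zero pivots.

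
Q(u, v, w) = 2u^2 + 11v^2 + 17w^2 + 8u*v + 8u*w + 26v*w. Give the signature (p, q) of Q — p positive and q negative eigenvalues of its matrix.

(3, 0)

Write A = [[2, 4, 4], [4, 11, 13], [4, 13, 17]].
Congruent diagonalization of A (simultaneous row and column reduction) yields pivots 2, 3, 2/3.
So there are 3 positive pivots.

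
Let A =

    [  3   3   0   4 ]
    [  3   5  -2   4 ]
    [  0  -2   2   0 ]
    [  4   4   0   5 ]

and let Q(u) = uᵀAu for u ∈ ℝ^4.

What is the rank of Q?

3

Symmetric row and column elimination reduces A to a congruent diagonal form with pivots 3, 2, 0, -1/3.
That gives 2 positive, 1 negative, 1 zero pivots.
The rank is the number of nonzero pivots: 3.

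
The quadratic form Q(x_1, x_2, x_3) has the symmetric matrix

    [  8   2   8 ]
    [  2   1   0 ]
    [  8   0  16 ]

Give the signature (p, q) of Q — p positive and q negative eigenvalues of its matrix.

Row-reducing A symmetrically gives the diagonal entries 8, 1/2, 0.
Counting signs: 2 positive, 1 zero.

(2, 0)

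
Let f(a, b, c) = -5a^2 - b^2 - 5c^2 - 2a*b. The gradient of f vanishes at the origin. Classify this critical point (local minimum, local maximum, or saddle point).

The Hessian at the origin is H = [[-10, -2, 0], [-2, -2, 0], [0, 0, -10]].
Row-reducing H symmetrically gives the diagonal entries -10, -8/5, -10.
Counting signs: 3 negative.
H is negative definite, so the origin is a strict local maximum.

local maximum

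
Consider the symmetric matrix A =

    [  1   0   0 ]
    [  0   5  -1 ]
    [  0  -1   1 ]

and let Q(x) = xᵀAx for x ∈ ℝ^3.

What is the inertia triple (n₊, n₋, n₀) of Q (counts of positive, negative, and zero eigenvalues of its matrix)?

An LDLᵀ factorisation of A has diagonal entries 1, 5, 4/5.
That gives 3 positive pivots.

(3, 0, 0)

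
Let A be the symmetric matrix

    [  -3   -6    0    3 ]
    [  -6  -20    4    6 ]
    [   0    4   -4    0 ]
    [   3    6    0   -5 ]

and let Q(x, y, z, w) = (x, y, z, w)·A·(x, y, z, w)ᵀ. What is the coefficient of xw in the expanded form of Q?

6

The coefficient of xw is A[1,4] + A[4,1] = 2·3 = 6.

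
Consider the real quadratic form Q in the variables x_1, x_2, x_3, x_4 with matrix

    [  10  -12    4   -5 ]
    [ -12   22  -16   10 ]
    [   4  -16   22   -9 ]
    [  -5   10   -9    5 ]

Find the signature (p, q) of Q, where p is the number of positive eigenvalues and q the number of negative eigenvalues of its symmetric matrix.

Row-reducing A symmetrically gives the diagonal entries 10, 38/5, 74/19, 3/37.
That gives 4 positive pivots.

(4, 0)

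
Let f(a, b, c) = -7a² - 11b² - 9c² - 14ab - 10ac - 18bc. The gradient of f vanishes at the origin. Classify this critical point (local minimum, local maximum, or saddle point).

local maximum

The Hessian at the origin is H = [[-14, -14, -10], [-14, -22, -18], [-10, -18, -18]].
Row-reducing H symmetrically gives the diagonal entries -14, -8, -20/7.
So there are 3 negative pivots.
H is negative definite, so the origin is a strict local maximum.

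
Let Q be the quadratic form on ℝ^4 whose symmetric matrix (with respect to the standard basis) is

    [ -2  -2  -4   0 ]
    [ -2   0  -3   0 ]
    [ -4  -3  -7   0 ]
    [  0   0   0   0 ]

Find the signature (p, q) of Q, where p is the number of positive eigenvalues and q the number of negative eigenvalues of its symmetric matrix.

Symmetric row and column elimination reduces A to a congruent diagonal form with pivots -2, 2, 1/2, 0.
So there are 2 positive, 1 negative, 1 zero pivots.

(2, 1)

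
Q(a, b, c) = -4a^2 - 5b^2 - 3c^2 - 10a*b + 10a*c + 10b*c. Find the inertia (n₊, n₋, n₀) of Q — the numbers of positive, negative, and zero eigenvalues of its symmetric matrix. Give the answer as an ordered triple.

(2, 1, 0)

The associated matrix is A = [[-4, -5, 5], [-5, -5, 5], [5, 5, -3]].
Symmetric row and column elimination reduces A to a congruent diagonal form with pivots -4, 5/4, 2.
Counting signs: 2 positive, 1 negative.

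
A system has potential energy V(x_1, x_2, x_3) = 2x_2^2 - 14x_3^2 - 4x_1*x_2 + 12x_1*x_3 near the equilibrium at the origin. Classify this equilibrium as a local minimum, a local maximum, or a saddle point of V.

The Hessian at the origin is H = [[0, -4, 12], [-4, 4, 0], [12, 0, -28]].
H is indefinite, so the origin is a saddle point.

saddle point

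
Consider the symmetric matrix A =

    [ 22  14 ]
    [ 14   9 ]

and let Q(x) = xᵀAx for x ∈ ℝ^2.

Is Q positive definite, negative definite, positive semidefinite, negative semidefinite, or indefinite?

positive definite

For the 2×2 matrix [[22, 14], [14, 9]]: det = 22·9 − (14)² = 2, trace = 31.
det > 0 so both eigenvalues share the sign of the trace; trace = 31 > 0 ⇒ both positive.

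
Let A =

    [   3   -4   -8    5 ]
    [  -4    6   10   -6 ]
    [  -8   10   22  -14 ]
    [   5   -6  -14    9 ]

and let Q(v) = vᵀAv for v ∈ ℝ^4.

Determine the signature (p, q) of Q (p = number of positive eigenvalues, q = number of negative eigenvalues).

(2, 0)

Symmetric row and column elimination reduces A to a congruent diagonal form with pivots 3, 2/3, 0, 0.
Counting signs: 2 positive, 2 zero.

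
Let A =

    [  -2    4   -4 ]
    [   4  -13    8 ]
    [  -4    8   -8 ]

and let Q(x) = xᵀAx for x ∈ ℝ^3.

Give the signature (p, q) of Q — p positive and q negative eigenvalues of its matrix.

Congruent diagonalization of A (simultaneous row and column reduction) yields pivots -2, -5, 0.
That gives 2 negative, 1 zero pivots.

(0, 2)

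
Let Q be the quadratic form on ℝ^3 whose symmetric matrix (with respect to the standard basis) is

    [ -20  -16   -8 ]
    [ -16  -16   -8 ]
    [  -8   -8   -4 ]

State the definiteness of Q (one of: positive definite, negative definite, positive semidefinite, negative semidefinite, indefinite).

Applying the same elementary operations to the rows and columns of A produces a congruent diagonal matrix with entries -20, -16/5, 0.
Counting signs: 2 negative, 1 zero.
Hence Q is negative semidefinite.

negative semidefinite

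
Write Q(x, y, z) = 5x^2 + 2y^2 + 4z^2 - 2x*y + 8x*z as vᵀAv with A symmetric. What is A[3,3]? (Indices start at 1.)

The coefficient of z^2 in Q is 4, and that is exactly A[3,3].

4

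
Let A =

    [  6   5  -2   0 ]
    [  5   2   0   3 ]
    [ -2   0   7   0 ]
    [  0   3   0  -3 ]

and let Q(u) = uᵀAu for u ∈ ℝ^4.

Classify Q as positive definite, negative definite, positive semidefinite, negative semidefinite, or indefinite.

indefinite

Applying the same elementary operations to the rows and columns of A produces a congruent diagonal matrix with entries 6, -13/6, 99/13, 5/11.
Counting signs: 3 positive, 1 negative.
Hence Q is indefinite.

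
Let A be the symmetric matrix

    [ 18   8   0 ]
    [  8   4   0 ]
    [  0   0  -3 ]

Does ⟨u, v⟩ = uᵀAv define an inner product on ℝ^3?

no

Row-reducing A symmetrically gives the diagonal entries 18, 4/9, -3.
That gives 2 positive, 1 negative pivots.
Hence Q is indefinite.
⟨·,·⟩ is an inner product exactly when A is positive definite.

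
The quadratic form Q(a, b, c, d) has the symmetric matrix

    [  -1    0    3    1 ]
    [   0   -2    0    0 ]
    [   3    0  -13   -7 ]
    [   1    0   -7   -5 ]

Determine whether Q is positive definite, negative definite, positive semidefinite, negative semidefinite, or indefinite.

Symmetric row and column elimination reduces A to a congruent diagonal form with pivots -1, -2, -4, 0.
So there are 3 negative, 1 zero pivots.
Hence Q is negative semidefinite.

negative semidefinite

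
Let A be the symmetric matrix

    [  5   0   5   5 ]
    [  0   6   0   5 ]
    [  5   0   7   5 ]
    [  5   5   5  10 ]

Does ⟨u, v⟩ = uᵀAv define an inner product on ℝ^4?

Leading principal minors: Δ_1 = 5, Δ_2 = 30, Δ_3 = 60, Δ_4 = 50.
All leading principal minors are positive, so by Sylvester's criterion Q is positive definite.
⟨·,·⟩ is an inner product exactly when A is positive definite.

yes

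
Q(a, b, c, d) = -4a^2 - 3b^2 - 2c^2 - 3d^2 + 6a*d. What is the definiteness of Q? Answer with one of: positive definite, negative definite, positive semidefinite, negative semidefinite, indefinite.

negative definite

The symmetric matrix of Q is A = [[-4, 0, 0, 3], [0, -3, 0, 0], [0, 0, -2, 0], [3, 0, 0, -3]].
Leading principal minors: Δ_1 = -4, Δ_2 = 12, Δ_3 = -24, Δ_4 = 18.
The signs alternate starting with Δ_1 < 0, so by Sylvester's criterion Q is negative definite.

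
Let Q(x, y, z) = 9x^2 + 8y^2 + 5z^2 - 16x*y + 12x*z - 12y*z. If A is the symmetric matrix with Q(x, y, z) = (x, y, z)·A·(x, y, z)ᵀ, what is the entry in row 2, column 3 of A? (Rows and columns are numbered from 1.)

-6

The coefficient of y·z in Q is -12. For a symmetric A this equals A[2,3] + A[3,2] = 2·A[2,3].
So A[2,3] = -12/2 = -6.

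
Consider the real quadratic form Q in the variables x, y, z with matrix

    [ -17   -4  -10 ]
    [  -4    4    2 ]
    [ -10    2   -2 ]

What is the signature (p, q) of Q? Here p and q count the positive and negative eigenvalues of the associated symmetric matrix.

(2, 1)

Symmetric row and column elimination reduces A to a congruent diagonal form with pivots -17, 84/17, 1/21.
So there are 2 positive, 1 negative pivots.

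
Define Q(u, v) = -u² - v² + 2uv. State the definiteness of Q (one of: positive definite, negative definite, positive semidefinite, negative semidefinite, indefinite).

The associated matrix is A = [[-1, 1], [1, -1]].
Applying the same elementary operations to the rows and columns of A produces a congruent diagonal matrix with entries -1, 0.
That gives 1 negative, 1 zero pivots.
Hence Q is negative semidefinite.

negative semidefinite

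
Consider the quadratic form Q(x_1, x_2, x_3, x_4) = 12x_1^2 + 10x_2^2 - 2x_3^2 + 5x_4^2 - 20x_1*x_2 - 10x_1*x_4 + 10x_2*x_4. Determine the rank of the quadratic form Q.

Write A = [[12, -10, 0, -5], [-10, 10, 0, 5], [0, 0, -2, 0], [-5, 5, 0, 5]].
Applying the same elementary operations to the rows and columns of A produces a congruent diagonal matrix with entries 12, 5/3, -2, 5/2.
That gives 3 positive, 1 negative pivots.
The rank is the number of nonzero pivots: 4.

4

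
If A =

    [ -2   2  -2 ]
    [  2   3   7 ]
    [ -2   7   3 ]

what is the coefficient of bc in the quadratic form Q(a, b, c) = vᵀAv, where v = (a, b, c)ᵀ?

The coefficient of bc is A[2,3] + A[3,2] = 2·7 = 14.

14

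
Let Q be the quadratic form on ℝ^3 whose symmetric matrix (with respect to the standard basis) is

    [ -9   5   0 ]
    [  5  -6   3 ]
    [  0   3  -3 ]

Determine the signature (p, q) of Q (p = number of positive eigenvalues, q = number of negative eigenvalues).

(0, 3)

Applying the same elementary operations to the rows and columns of A produces a congruent diagonal matrix with entries -9, -29/9, -6/29.
That gives 3 negative pivots.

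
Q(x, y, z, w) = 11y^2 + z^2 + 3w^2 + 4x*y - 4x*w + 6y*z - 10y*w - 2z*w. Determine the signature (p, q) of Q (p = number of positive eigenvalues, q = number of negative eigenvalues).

The symmetric matrix is A = [[0, 2, 0, -2], [2, 11, 3, -5], [0, 3, 1, -1], [-2, -5, -1, 3]].
By Sylvester's law of inertia any congruent diagonalization of A has 2 positive, 1 negative and 1 zero entries.

(2, 1)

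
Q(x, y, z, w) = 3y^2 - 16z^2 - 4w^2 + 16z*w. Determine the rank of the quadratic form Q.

Write A = [[0, 0, 0, 0], [0, 3, 0, 0], [0, 0, -16, 8], [0, 0, 8, -4]].
Symmetric row and column elimination reduces A to a congruent diagonal form with pivots 0, 3, -16, 0.
That gives 1 positive, 1 negative, 2 zero pivots.
The rank is the number of nonzero pivots: 2.

2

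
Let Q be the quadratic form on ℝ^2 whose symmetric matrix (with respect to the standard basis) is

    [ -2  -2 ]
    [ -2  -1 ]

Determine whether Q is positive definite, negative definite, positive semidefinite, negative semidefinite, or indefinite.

indefinite

For the 2×2 matrix [[-2, -2], [-2, -1]]: det = -2·-1 − (-2)² = -2, trace = -3.
det < 0 so the eigenvalues have opposite signs; the form is indefinite.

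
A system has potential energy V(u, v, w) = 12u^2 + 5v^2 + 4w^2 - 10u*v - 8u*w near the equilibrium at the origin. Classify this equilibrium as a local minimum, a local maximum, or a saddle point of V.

The Hessian at the origin is H = [[24, -10, -8], [-10, 10, 0], [-8, 0, 8]].
Applying the same elementary operations to the rows and columns of H produces a congruent diagonal matrix with entries 24, 35/6, 24/7.
Counting signs: 3 positive.
H is positive definite, so the origin is a strict local minimum.

local minimum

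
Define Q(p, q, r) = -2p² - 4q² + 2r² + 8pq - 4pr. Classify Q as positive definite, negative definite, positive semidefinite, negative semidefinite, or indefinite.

indefinite

Write A = [[-2, 4, -2], [4, -4, 0], [-2, 0, 2]].
Symmetric row and column elimination reduces A to a congruent diagonal form with pivots -2, 4, 0.
So there are 1 positive, 1 negative, 1 zero pivots.
Hence Q is indefinite.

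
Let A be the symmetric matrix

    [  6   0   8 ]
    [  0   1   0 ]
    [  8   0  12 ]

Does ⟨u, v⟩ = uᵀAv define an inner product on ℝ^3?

yes

Leading principal minors: Δ_1 = 6, Δ_2 = 6, Δ_3 = 8.
All leading principal minors are positive, so by Sylvester's criterion Q is positive definite.
⟨·,·⟩ is an inner product exactly when A is positive definite.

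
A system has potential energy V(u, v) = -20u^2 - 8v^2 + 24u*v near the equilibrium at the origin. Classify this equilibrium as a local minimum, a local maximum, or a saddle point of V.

The Hessian at the origin is H = [[-40, 24], [24, -16]].
det H = -40·-16 − (24)² = 64 > 0 and H[1,1] = -40 < 0, so H is negative definite.
Therefore the origin is a local maximum.

local maximum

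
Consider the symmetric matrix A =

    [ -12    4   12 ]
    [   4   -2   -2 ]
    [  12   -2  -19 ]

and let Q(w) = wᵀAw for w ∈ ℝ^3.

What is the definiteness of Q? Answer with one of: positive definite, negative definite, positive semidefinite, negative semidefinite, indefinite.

Leading principal minors: Δ_1 = -12, Δ_2 = 8, Δ_3 = -8.
The signs alternate starting with Δ_1 < 0, so by Sylvester's criterion Q is negative definite.

negative definite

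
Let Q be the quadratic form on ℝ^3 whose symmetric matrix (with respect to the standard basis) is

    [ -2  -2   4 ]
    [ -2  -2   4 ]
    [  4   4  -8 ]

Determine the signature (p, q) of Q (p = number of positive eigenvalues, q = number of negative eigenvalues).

Row-reducing A symmetrically gives the diagonal entries -2, 0, 0.
So there are 1 negative, 2 zero pivots.

(0, 1)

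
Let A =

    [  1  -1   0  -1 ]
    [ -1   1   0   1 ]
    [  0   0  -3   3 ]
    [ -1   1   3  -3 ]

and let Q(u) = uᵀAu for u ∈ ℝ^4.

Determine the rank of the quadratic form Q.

Congruent diagonalization of A (simultaneous row and column reduction) yields pivots 1, 0, -3, -1.
So there are 1 positive, 2 negative, 1 zero pivots.
The rank is the number of nonzero pivots: 3.

3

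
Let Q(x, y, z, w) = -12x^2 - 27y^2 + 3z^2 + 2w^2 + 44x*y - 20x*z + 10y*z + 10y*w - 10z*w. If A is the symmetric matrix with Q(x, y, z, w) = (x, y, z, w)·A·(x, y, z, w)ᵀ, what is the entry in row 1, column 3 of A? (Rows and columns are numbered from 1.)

-10

The coefficient of x·z in Q is -20. For a symmetric A this equals A[1,3] + A[3,1] = 2·A[1,3].
So A[1,3] = -20/2 = -10.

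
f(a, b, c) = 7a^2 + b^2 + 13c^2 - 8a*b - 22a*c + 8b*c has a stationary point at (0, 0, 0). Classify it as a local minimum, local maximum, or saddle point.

saddle point

The Hessian at the origin is H = [[14, -8, -22], [-8, 2, 8], [-22, 8, 26]].
An LDLᵀ factorisation of H has diagonal entries 14, -18/7, -4/9.
Counting signs: 1 positive, 2 negative.
H is indefinite, so the origin is a saddle point.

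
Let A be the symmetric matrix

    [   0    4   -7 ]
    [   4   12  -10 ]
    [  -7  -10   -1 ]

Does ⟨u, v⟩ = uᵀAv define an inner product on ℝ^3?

A is congruent to a diagonal matrix with 2 positive, 1 negative and 0 zero entries, so Q is indefinite.
⟨·,·⟩ is an inner product exactly when A is positive definite.

no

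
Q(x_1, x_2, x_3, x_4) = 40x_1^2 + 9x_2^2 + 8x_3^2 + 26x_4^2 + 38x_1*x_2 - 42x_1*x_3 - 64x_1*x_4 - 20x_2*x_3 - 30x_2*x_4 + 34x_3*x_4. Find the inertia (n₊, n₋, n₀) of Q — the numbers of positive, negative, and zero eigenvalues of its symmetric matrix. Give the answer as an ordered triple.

The associated matrix is A = [[40, 19, -21, -32], [19, 9, -10, -15], [-21, -10, 8, 17], [-32, -15, 17, 26]].
Applying the same elementary operations to the rows and columns of A produces a congruent diagonal matrix with entries 40, -1/40, -3, 2.
That gives 2 positive, 2 negative pivots.

(2, 2, 0)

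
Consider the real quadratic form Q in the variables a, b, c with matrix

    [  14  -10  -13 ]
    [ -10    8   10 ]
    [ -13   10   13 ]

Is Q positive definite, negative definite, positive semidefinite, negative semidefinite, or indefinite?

positive definite

Applying the same elementary operations to the rows and columns of A produces a congruent diagonal matrix with entries 14, 6/7, 1/3.
So there are 3 positive pivots.
Hence Q is positive definite.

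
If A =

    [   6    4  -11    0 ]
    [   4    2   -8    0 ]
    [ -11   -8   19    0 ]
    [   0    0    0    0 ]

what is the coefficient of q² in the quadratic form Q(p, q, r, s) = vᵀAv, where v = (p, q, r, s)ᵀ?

The coefficient of q² is the diagonal entry A[2,2] = 2.

2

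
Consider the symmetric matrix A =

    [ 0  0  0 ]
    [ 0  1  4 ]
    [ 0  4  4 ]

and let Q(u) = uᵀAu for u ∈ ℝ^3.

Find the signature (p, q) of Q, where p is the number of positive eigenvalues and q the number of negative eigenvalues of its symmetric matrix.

(1, 1)

Symmetric row and column elimination reduces A to a congruent diagonal form with pivots 0, 1, -12.
So there are 1 positive, 1 negative, 1 zero pivots.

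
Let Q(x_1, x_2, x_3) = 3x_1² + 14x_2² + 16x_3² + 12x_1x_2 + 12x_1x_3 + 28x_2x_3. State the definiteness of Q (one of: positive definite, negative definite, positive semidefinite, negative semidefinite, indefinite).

positive definite

The symmetric matrix of Q is A = [[3, 6, 6], [6, 14, 14], [6, 14, 16]].
Leading principal minors: Δ_1 = 3, Δ_2 = 6, Δ_3 = 12.
All leading principal minors are positive, so by Sylvester's criterion Q is positive definite.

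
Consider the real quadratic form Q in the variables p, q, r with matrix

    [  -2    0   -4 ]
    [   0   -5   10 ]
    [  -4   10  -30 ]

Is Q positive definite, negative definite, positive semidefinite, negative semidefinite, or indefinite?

negative definite

Leading principal minors: Δ_1 = -2, Δ_2 = 10, Δ_3 = -20.
The signs alternate starting with Δ_1 < 0, so by Sylvester's criterion Q is negative definite.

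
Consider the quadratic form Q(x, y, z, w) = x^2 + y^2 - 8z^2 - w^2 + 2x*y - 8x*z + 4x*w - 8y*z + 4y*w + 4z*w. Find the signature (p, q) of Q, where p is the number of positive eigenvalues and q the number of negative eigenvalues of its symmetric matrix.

The symmetric matrix is A = [[1, 1, -4, 2], [1, 1, -4, 2], [-4, -4, -8, 2], [2, 2, 2, -1]].
Row-reducing A symmetrically gives the diagonal entries 1, 0, -24, -5/6.
That gives 1 positive, 2 negative, 1 zero pivots.

(1, 2)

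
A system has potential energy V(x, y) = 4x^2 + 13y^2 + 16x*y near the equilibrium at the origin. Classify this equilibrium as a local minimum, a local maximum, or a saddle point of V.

The Hessian at the origin is H = [[8, 16], [16, 26]].
det H = 8·26 − (16)² = -48 < 0, so H is indefinite.
Therefore the origin is a saddle point.

saddle point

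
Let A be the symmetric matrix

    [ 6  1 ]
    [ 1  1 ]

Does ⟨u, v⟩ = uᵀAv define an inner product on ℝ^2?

yes

Symmetric row and column elimination reduces A to a congruent diagonal form with pivots 6, 5/6.
Counting signs: 2 positive.
Hence Q is positive definite.
⟨·,·⟩ is an inner product exactly when A is positive definite.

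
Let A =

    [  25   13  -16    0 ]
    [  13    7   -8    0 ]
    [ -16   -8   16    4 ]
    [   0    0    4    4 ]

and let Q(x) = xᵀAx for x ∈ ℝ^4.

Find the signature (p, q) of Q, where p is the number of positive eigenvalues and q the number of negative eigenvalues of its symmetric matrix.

Symmetric row and column elimination reduces A to a congruent diagonal form with pivots 25, 6/25, 16/3, 1.
Counting signs: 4 positive.

(4, 0)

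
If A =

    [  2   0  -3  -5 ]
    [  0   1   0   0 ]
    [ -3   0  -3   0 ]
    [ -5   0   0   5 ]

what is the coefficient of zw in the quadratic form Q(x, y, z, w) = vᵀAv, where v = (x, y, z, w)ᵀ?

0

The coefficient of zw is A[3,4] + A[4,3] = 2·0 = 0.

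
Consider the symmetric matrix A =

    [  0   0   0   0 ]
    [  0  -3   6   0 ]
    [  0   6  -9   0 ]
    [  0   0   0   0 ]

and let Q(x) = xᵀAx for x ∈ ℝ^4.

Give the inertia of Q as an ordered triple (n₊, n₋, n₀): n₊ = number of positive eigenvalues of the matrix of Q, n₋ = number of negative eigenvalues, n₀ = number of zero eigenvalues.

Congruent diagonalization of A (simultaneous row and column reduction) yields pivots 0, -3, 3, 0.
That gives 1 positive, 1 negative, 2 zero pivots.

(1, 1, 2)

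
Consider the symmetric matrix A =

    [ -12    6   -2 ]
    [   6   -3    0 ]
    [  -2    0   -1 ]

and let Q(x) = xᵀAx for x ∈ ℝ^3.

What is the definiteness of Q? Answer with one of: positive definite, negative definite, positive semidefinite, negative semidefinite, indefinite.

A is congruent to a diagonal matrix with 1 positive, 2 negative and 0 zero entries, so Q is indefinite.

indefinite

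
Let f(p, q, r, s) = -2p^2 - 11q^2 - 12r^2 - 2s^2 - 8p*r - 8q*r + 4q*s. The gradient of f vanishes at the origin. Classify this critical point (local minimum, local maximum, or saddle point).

local maximum

The Hessian at the origin is H = [[-4, 0, -8, 0], [0, -22, -8, 4], [-8, -8, -24, 0], [0, 4, 0, -4]].
An LDLᵀ factorisation of H has diagonal entries -4, -22, -56/11, -20/7.
Counting signs: 4 negative.
H is negative definite, so the origin is a strict local maximum.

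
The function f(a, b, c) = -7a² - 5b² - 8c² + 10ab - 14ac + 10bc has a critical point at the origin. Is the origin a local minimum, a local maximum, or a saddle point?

local maximum

The Hessian at the origin is H = [[-14, 10, -14], [10, -10, 10], [-14, 10, -16]].
Symmetric row and column elimination reduces H to a congruent diagonal form with pivots -14, -20/7, -2.
So there are 3 negative pivots.
H is negative definite, so the origin is a strict local maximum.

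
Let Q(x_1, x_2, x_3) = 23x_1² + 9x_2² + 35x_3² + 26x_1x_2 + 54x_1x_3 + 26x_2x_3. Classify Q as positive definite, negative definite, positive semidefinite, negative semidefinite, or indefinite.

positive definite

The symmetric matrix of Q is A = [[23, 13, 27], [13, 9, 13], [27, 13, 35]].
Leading principal minors: Δ_1 = 23, Δ_2 = 38, Δ_3 = 8.
All leading principal minors are positive, so by Sylvester's criterion Q is positive definite.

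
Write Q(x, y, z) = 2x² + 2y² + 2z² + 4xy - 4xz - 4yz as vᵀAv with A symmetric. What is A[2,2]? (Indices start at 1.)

2

The coefficient of y² in Q is 2, and that is exactly A[2,2].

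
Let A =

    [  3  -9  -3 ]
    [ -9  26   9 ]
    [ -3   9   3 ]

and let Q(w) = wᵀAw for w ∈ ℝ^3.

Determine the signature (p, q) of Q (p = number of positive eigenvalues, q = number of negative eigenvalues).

(1, 1)

Applying the same elementary operations to the rows and columns of A produces a congruent diagonal matrix with entries 3, -1, 0.
Counting signs: 1 positive, 1 negative, 1 zero.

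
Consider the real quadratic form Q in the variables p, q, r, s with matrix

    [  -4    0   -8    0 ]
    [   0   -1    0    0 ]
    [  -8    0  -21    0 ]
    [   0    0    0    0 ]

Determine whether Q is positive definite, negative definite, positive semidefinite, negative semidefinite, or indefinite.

negative semidefinite

Row-reducing A symmetrically gives the diagonal entries -4, -1, -5, 0.
So there are 3 negative, 1 zero pivots.
Hence Q is negative semidefinite.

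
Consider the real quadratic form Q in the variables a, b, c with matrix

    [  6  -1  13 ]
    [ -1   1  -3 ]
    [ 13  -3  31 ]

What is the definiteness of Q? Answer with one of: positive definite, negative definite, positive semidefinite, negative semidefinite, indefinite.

positive definite

Leading principal minors: Δ_1 = 6, Δ_2 = 5, Δ_3 = 10.
All leading principal minors are positive, so by Sylvester's criterion Q is positive definite.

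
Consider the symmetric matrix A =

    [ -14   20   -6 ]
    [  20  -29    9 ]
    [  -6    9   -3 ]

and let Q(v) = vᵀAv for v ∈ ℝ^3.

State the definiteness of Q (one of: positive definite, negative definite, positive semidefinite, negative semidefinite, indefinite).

negative semidefinite

Applying the same elementary operations to the rows and columns of A produces a congruent diagonal matrix with entries -14, -3/7, 0.
That gives 2 negative, 1 zero pivots.
Hence Q is negative semidefinite.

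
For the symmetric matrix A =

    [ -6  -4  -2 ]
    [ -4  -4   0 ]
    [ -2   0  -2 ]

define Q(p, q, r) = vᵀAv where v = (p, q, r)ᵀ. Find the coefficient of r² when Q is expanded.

-2

The coefficient of r² is the diagonal entry A[3,3] = -2.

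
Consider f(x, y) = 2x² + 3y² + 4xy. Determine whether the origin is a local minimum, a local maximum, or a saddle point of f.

The Hessian at the origin is H = [[4, 4], [4, 6]].
det H = 4·6 − (4)² = 8 > 0 and H[1,1] = 4 > 0, so H is positive definite.
Therefore the origin is a local minimum.

local minimum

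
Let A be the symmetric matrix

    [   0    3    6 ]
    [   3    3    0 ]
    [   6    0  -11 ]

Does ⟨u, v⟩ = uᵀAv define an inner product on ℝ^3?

no

A is congruent to a diagonal matrix with 2 positive, 1 negative and 0 zero entries, so Q is indefinite.
⟨·,·⟩ is an inner product exactly when A is positive definite.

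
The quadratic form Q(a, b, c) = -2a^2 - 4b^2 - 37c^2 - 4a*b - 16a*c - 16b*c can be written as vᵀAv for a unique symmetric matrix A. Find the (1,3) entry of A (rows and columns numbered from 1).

-8

The coefficient of a·c in Q is -16. For a symmetric A this equals A[1,3] + A[3,1] = 2·A[1,3].
So A[1,3] = -16/2 = -8.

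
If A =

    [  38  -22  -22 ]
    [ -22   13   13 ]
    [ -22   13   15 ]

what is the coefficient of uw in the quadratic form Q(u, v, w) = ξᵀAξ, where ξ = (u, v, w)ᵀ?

The coefficient of uw is A[1,3] + A[3,1] = 2·(-22) = -44.

-44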